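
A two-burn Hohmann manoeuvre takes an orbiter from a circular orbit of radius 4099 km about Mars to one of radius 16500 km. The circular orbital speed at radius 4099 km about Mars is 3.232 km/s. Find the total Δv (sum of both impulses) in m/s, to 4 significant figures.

Δv = 1453 m/s

From the circular-orbit relation v² = μ/r at r = 4099 km: μ = v²r = (3.232)² × 4099 = 42817.4 km³/s².
Semi-major axis of the transfer orbit: a_t = (4099 + 16500)/2 = 10299.5 km.
Circular speed at r₁: v₁ = √(μ/r₁) = √(42817.4/4099) = 3.23200 km/s.
Transfer-orbit speed at r₁ (v² = μ(2/r − 1/a)): v_p = √[μ(2/r₁ − 1/a_t)] = 4.09077 km/s.
First burn Δv₁ = |v_p − v₁| = 0.85877 km/s.
Circular speed at r₂: v₂ = √(μ/r₂) = 1.61090 km/s.
Transfer-orbit speed at r₂: v_a = √[μ(2/r₂ − 1/a_t)] = 1.01625 km/s.
Second burn Δv₂ = |v₂ − v_a| = 0.59465 km/s.
Δv = Δv₁ + Δv₂ = 0.85877 + 0.59465 = 1.453 km/s.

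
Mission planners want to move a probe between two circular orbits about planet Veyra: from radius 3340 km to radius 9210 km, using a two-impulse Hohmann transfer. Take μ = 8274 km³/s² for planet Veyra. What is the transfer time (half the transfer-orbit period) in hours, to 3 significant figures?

Semi-major axis of the transfer orbit: a_t = (3340 + 9210)/2 = 6275 km.
By Kepler's third law the transfer-orbit period is T = 2π√(a_t³/μ), so t = T/2 = 17170 s.
Converting: 17170 s ÷ 3600 s/hour = 4.77 hours.

t = 4.77 hours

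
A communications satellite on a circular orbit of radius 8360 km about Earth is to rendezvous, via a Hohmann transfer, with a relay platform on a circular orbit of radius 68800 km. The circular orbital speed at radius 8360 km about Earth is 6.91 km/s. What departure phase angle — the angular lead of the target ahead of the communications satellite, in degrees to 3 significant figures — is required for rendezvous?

φ = 104°

From the circular-orbit relation v² = μ/r at r = 8360 km: μ = v²r = (6.91)² × 8360 = 3.99174×10^5 km³/s².
The Hohmann ellipse has a_t = (r₁ + r₂)/2 = 38580 km.
Transfer time t = π√(a_t³/μ) = 37680 s.
The target's mean motion on its circular orbit is ω₂ = √(μ/r₂³) = 3.501×10^-5 rad/s.
Angle swept by the target during transfer: ω₂·t = 1.3192 rad = 75.58°.
Arrival is 180° from departure on the ellipse, so φ = 180° − 75.58° = 104°.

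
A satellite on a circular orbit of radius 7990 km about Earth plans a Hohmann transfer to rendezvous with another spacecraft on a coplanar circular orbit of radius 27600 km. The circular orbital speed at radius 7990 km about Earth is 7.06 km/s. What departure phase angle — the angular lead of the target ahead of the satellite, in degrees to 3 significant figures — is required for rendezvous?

φ = 86.8°

From the circular-orbit relation v² = μ/r at r = 7990 km: μ = v²r = (7.06)² × 7990 = 3.98250×10^5 km³/s².
Semi-major axis of the transfer orbit: a_t = (7990 + 27600)/2 = 17795 km.
The half-period of the transfer ellipse is t = π√(a_t³/μ) = 11820 s.
The target's mean motion on its circular orbit is ω₂ = √(μ/r₂³) = 1.376×10^-4 rad/s.
Angle swept by the target during transfer: ω₂·t = 1.6264 rad = 93.19°.
The satellite traverses 180° on the transfer ellipse, so the target must lead by 180° − 93.19° = 86.8°.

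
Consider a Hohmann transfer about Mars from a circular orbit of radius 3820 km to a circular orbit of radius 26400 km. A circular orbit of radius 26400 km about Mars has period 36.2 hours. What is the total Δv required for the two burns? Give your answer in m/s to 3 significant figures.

From Kepler's third law T² = 4π²r³/μ at r = 26400 km, T = 36.2 hours = 36.2 × 3600 s = 1.3032×10^5 s: μ = 4π²r³/T² = 42771.0 km³/s².
Transfer-ellipse semi-major axis a_t = (r₁ + r₂)/2 = (3820 + 26400)/2 = 15110 km.
At r₁ the circular-orbit speed is v₁ = √(μ/r₁) = 3.346 km/s.
On the transfer ellipse at r₁, vis-viva equation gives v_p = √[μ(2/r₁ − 1/a_t)] = 4.423 km/s.
First burn Δv₁ = |v_p − v₁| = 1.077 km/s.
At r₂, v₂ = √(μ/r₂) = 1.2728 km/s.
Transfer-orbit speed at r₂: v_a = √[μ(2/r₂ − 1/a_t)] = 0.63999 km/s.
Second burn Δv₂ = |v₂ − v_a| = 0.6328 km/s.
Total Δv = Δv₁ + Δv₂ = 1.710 km/s.

Δv = 1710 m/s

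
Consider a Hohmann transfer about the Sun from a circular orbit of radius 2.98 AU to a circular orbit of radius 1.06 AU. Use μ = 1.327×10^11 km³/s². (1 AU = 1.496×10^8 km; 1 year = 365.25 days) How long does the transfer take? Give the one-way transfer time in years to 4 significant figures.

t = 1.436 years

In km: r₁ = 2.98 × 1.496×10^8 = 4.45808×10^8 km; r₂ = 1.06 × 1.496×10^8 = 1.58576×10^8 km.
Transfer-ellipse semi-major axis a_t = (r₁ + r₂)/2 = (4.45808×10^8 + 1.58576×10^8)/2 = 3.02192×10^8 km.
Transfer time t = π√(a_t³/μ) = π√((3.02192×10^8)³ / 1.327×10^11) = 4.5304×10^7 s.
Converting: 4.5304×10^7 s ÷ 3.15576×10^7 s/year (365.25 × 86400) = 1.436 years.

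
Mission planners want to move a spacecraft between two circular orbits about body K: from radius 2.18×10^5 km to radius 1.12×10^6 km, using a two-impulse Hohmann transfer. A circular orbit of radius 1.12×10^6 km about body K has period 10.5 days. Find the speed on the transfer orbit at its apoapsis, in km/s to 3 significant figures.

v = 4.43 km/s

From Kepler's third law T² = 4π²r³/μ at r = 1.12×10^6 km, T = 10.5 days = 10.5 × 86400 s = 9.072×10^5 s: μ = 4π²r³/T² = 6.73919×10^7 km³/s².
Transfer-ellipse semi-major axis a_t = (r₁ + r₂)/2 = (2.180×10^5 + 1.120×10^6)/2 = 6.690×10^5 km.
At apoapsis, r = 1.120×10^6 km.
Applying v² = μ(2/r − 1/a_t): v = 4.428 km/s.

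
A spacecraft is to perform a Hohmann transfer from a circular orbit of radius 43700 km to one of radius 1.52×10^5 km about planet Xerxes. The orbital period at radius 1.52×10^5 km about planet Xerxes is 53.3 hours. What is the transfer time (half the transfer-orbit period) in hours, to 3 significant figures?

From Kepler's third law T² = 4π²r³/μ at r = 1.52×10^5 km, T = 53.3 hours = 53.3 × 3600 s = 1.9188×10^5 s: μ = 4π²r³/T² = 3.76557×10^6 km³/s².
The Hohmann ellipse has a_t = (r₁ + r₂)/2 = 97850 km.
Transfer time t = π√(a_t³/μ) = π√((97850)³ / 3.76557×10^6) = 49550 s.
Converting: 49550 s ÷ 3600 s/hour = 13.8 hours.

t = 13.8 hours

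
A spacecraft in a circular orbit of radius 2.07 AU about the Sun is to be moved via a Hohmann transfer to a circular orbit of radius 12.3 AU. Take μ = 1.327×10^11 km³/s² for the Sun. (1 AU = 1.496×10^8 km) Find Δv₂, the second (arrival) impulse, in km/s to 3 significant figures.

In km: r₁ = 2.07 × 1.496×10^8 = 3.09672×10^8 km; r₂ = 12.3 × 1.496×10^8 = 1.84008×10^9 km.
Semi-major axis of the transfer orbit: a_t = (3.09672×10^8 + 1.84008×10^9)/2 = 1.074876×10^9 km.
On the circular orbit at r = 1.84008×10^9 km, v_c = √(μ/r) = 8.492 km/s.
Transfer-orbit speed at the same r (vis-viva, a = a_t): v_t = √[μ(2/r − 1/a_t)] = 4.558 km/s.
Δv₂ = |v_t − v_c| = |4.558 − 8.492| = 3.934 km/s.

Δv₂ = 3.93 km/s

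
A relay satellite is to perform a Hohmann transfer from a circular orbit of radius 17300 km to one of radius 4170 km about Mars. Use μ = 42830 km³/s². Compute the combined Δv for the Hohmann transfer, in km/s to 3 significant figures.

Δv = 1.46 km/s

The Hohmann ellipse has a_t = (r₁ + r₂)/2 = 10735 km.
Circular speed at r₁: v₁ = √(μ/r₁) = √(42830/17300) = 1.57344 km/s.
On the transfer ellipse at r₁, vis-viva gives v_a = √[μ(2/r₁ − 1/a_t)] = 0.980659 km/s.
First burn Δv₁ = |v_a − v₁| = 0.5928 km/s.
Circular speed at r₂: v₂ = √(μ/r₂) = 3.2048 km/s.
Transfer-orbit speed at r₂: v_p = √[μ(2/r₂ − 1/a_t)] = 4.0684 km/s.
Second burn Δv₂ = |v₂ − v_p| = 0.8636 km/s.
Δv = Δv₁ + Δv₂ = 0.5928 + 0.8636 = 1.456 km/s.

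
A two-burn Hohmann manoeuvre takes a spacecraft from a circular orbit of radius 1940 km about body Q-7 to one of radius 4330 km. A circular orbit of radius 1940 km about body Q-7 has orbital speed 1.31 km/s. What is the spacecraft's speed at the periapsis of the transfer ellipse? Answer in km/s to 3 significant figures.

From the circular-orbit relation v² = μ/r at r = 1940 km: μ = v²r = (1.31)² × 1940 = 3329.23 km³/s².
Semi-major axis of the transfer orbit: a_t = (1940 + 4330)/2 = 3135 km.
The periapsis of the transfer ellipse is at r = 1940 km.
From the vis-viva equation, v = √[μ(2/r − 1/a_t)] = 1.540 km/s.

v = 1.54 km/s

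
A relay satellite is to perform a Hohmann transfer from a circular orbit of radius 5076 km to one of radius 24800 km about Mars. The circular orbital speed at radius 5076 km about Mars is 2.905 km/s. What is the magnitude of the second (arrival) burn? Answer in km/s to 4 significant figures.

Δv₂ = 0.5481 km/s

From the circular-orbit relation v² = μ/r at r = 5076 km: μ = v²r = (2.905)² × 5076 = 42836.5 km³/s².
The Hohmann ellipse has a_t = (r₁ + r₂)/2 = 14938 km.
On the circular orbit at r = 24800 km, v_c = √(μ/r) = 1.31426 km/s.
Transfer-orbit speed at the same r (vis-viva, a = a_t): v_t = √[μ(2/r − 1/a_t)] = 0.766118 km/s.
Δv₂ = |v_t − v_c| = |0.766118 − 1.31426| = 0.5481 km/s.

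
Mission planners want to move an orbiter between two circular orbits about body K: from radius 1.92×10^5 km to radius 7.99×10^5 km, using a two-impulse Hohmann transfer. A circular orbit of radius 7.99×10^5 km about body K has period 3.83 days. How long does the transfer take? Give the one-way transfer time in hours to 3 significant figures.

From Kepler's third law T² = 4π²r³/μ at r = 7.99×10^5 km, T = 3.83 days = 3.83 × 86400 s = 3.30912×10^5 s: μ = 4π²r³/T² = 1.83897×10^8 km³/s².
Transfer-ellipse semi-major axis a_t = (r₁ + r₂)/2 = (1.920×10^5 + 7.990×10^5)/2 = 4.955×10^5 km.
Transfer time t = π√(a_t³/μ) = π√((4.955×10^5)³ / 1.83897×10^8) = 80800 s.
Converting: 80800 s ÷ 3600 s/hour = 22.4 hours.

t = 22.4 hours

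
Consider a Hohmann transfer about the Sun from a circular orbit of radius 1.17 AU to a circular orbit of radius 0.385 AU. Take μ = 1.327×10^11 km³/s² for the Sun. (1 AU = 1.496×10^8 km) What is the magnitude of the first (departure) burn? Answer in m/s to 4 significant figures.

Δv₁ = 8159 m/s

In km: r₁ = 1.17 × 1.496×10^8 = 1.75032×10^8 km; r₂ = 0.385 × 1.496×10^8 = 5.7596×10^7 km.
Semi-major axis of the transfer orbit: a_t = (1.75032×10^8 + 5.7596×10^7)/2 = 1.16314×10^8 km.
Circular speed at r = 1.75032×10^8 km: v_c = √(μ/r) = 27.5345 km/s.
Transfer-orbit speed at the same r (vis-viva, a = a_t): v_t = √[μ(2/r − 1/a_t)] = 19.3757 km/s.
Δv₁ = |v_t − v_c| = |19.3757 − 27.5345| = 8.159 km/s.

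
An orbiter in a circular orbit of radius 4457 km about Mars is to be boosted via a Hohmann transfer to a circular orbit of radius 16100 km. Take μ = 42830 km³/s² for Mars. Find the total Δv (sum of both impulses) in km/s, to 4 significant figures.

Δv = 1.337 km/s

Transfer-ellipse semi-major axis a_t = (r₁ + r₂)/2 = (4457 + 16100)/2 = 10278.5 km.
At r₁ the circular-orbit speed is v₁ = √(μ/r₁) = 3.0999 km/s.
Transfer-orbit speed at r₁ (vis-viva equation): v_p = √[μ(2/r₁ − 1/a_t)] = 3.8797 km/s.
First burn Δv₁ = |v_p − v₁| = 0.7798 km/s.
At r₂, v₂ = √(μ/r₂) = 1.631 km/s.
Transfer-orbit speed at r₂: v_a = √[μ(2/r₂ − 1/a_t)] = 1.074 km/s.
Second burn Δv₂ = |v₂ − v_a| = 0.5570 km/s.
Δv = Δv₁ + Δv₂ = 0.7798 + 0.5570 = 1.337 km/s.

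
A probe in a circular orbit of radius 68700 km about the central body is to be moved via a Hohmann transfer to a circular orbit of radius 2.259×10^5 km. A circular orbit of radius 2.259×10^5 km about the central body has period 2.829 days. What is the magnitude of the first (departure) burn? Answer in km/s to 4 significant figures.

Δv₁ = 2.510 km/s

From Kepler's third law T² = 4π²r³/μ at r = 2.259×10^5 km, T = 2.829 days = 2.829 × 86400 s = 2.444256×10^5 s: μ = 4π²r³/T² = 7.61755×10^6 km³/s².
Transfer-ellipse semi-major axis a_t = (r₁ + r₂)/2 = (68700 + 2.259×10^5)/2 = 1.473×10^5 km.
Circular speed at r = 68700 km: v_c = √(μ/r) = 10.53 km/s.
Vis-viva on the transfer ellipse at r = 68700 km gives v_t = √[μ(2/r − 1/a_t)] = 13.04 km/s.
Δv₁ = |v_t − v_c| = |13.04 − 10.53| = 2.510 km/s.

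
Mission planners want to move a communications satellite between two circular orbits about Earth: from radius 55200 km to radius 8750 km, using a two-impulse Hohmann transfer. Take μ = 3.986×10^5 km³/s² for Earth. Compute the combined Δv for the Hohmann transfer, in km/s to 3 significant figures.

Semi-major axis of the transfer orbit: a_t = (55200 + 8750)/2 = 31975 km.
At r₁ the circular-orbit speed is v₁ = √(μ/r₁) = 2.687 km/s.
On the transfer ellipse at r₁, v² = μ(2/r − 1/a) gives v_a = √[μ(2/r₁ − 1/a_t)] = 1.406 km/s.
First burn Δv₁ = |v_a − v₁| = 1.281 km/s.
At r₂, v₂ = √(μ/r₂) = 6.749 km/s.
Transfer-orbit speed at r₂: v_p = √[μ(2/r₂ − 1/a_t)] = 8.868 km/s.
Second burn Δv₂ = |v₂ − v_p| = 2.119 km/s.
Δv = Δv₁ + Δv₂ = 1.281 + 2.119 = 3.400 km/s.

Δv = 3.40 km/s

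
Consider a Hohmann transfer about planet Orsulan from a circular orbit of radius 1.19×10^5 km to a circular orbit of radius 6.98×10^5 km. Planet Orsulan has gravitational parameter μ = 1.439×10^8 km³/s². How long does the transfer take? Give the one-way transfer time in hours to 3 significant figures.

Semi-major axis of the transfer orbit: a_t = (1.190×10^5 + 6.980×10^5)/2 = 4.085×10^5 km.
Transfer time t = π√(a_t³/μ) = π√((4.085×10^5)³ / 1.439×10^8) = 68380 s.
Converting: 68380 s ÷ 3600 s/hour = 19.0 hours.

t = 19.0 hours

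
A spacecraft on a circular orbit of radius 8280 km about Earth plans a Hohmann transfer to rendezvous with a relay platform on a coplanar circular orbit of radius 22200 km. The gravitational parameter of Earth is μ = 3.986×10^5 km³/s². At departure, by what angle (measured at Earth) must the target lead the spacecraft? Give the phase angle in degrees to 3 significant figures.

Transfer-ellipse semi-major axis a_t = (r₁ + r₂)/2 = (8280 + 22200)/2 = 15240 km.
Transfer time t = π√(a_t³/μ) = 9362 s.
The target's mean motion on its circular orbit is ω₂ = √(μ/r₂³) = 1.909×10^-4 rad/s.
Angle swept by the target during transfer: ω₂·t = 1.787 rad = 102.4°.
Arrival is 180° from departure on the ellipse, so φ = 180° − 102.4° = 77.6°.

φ = 77.6°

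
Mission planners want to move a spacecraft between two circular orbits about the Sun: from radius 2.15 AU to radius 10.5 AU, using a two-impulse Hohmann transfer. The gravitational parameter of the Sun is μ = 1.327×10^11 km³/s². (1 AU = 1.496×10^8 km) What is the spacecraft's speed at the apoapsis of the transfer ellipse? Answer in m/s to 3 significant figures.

v = 5360 m/s

In km: r₁ = 2.15 × 1.496×10^8 = 3.2164×10^8 km; r₂ = 10.5 × 1.496×10^8 = 1.5708×10^9 km.
The Hohmann ellipse has a_t = (r₁ + r₂)/2 = 9.4622×10^8 km.
The apoapsis of the transfer ellipse is at r = 1.5708×10^9 km.
Vis-viva: v = √[μ(2/r − 1/a_t)] = √[1.327×10^11 × (2/1.5708×10^9 − 1/9.4622×10^8)] = 5.359 km/s.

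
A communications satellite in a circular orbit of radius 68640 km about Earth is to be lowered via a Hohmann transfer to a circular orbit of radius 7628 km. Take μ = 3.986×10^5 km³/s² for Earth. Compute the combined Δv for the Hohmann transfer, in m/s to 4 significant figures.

Δv = 3802 m/s

The Hohmann ellipse has a_t = (r₁ + r₂)/2 = 38134 km.
At r₁ the circular-orbit speed is v₁ = √(μ/r₁) = 2.410 km/s.
On the transfer ellipse at r₁, vis-viva equation gives v_a = √[μ(2/r₁ − 1/a_t)] = 1.078 km/s.
First burn Δv₁ = |v_a − v₁| = 1.332 km/s.
Circular speed at r₂: v₂ = √(μ/r₂) = 7.22875 km/s.
Transfer-orbit speed at r₂: v_p = √[μ(2/r₂ − 1/a_t)] = 9.69830 km/s.
Second burn Δv₂ = |v₂ − v_p| = 2.470 km/s.
Total Δv = Δv₁ + Δv₂ = 3.802 km/s.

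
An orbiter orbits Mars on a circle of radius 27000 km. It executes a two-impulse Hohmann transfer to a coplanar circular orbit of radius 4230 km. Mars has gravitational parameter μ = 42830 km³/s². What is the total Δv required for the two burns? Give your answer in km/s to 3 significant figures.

Δv = 1.61 km/s

The Hohmann ellipse has a_t = (r₁ + r₂)/2 = 15615 km.
Circular speed at r₁: v₁ = √(μ/r₁) = √(42830/27000) = 1.2595 km/s.
On the transfer ellipse at r₁, vis-viva gives v_a = √[μ(2/r₁ − 1/a_t)] = 0.65553 km/s.
First burn Δv₁ = |v_a − v₁| = 0.6040 km/s.
Circular speed at r₂: v₂ = √(μ/r₂) = 3.182 km/s.
Transfer-orbit speed at r₂: v_p = √[μ(2/r₂ − 1/a_t)] = 4.184 km/s.
Second burn Δv₂ = |v₂ − v_p| = 1.002 km/s.
Total Δv = Δv₁ + Δv₂ = 1.606 km/s.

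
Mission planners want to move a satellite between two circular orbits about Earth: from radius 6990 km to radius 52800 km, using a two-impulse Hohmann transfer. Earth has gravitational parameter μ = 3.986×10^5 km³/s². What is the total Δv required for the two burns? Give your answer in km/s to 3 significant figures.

Δv = 3.90 km/s

Transfer-ellipse semi-major axis a_t = (r₁ + r₂)/2 = (6990 + 52800)/2 = 29895 km.
At r₁ the circular-orbit speed is v₁ = √(μ/r₁) = 7.55144 km/s.
On the transfer ellipse at r₁, vis-viva gives v_p = √[μ(2/r₁ − 1/a_t)] = 10.0357 km/s.
First burn Δv₁ = |v_p − v₁| = 2.484 km/s.
At r₂, v₂ = √(μ/r₂) = 2.748 km/s.
Transfer-orbit speed at r₂: v_a = √[μ(2/r₂ − 1/a_t)] = 1.329 km/s.
Second burn Δv₂ = |v₂ − v_a| = 1.419 km/s.
Total Δv = Δv₁ + Δv₂ = 3.903 km/s.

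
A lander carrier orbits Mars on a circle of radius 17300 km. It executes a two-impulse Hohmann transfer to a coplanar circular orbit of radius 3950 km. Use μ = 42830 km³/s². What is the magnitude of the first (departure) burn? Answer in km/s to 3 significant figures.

Δv₁ = 0.614 km/s

Semi-major axis of the transfer orbit: a_t = (17300 + 3950)/2 = 10625 km.
Circular speed at r = 17300 km: v_c = √(μ/r) = 1.57344 km/s.
Vis-viva on the transfer ellipse at r = 17300 km gives v_t = √[μ(2/r − 1/a_t)] = 0.959368 km/s.
Δv₁ = |v_t − v_c| = |0.959368 − 1.57344| = 0.6141 km/s.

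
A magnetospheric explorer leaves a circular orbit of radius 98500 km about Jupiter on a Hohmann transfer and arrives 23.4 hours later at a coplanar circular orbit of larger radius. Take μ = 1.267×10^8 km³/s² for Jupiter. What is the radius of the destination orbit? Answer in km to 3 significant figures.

r₂ = 8.01×10^5 km

Transfer time t = 23.4 hours = 84240 s, and t = π√(a_t³/μ).
So a_t = (μ t²/π²)^(1/3) = (1.267×10^8 × (84240)² / π²)^(1/3) = 4.4996×10^5 km.
Since a_t = (r₁ + r₂)/2, r₂ = 2a_t − r₁ = 2×4.4996×10^5 − 98500 = 8.0142×10^5 km.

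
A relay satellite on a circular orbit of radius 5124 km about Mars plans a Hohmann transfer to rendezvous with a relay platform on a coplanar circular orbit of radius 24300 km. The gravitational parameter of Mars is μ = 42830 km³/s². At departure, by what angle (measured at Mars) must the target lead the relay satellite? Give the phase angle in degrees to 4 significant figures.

φ = 95.20°

Transfer-ellipse semi-major axis a_t = (r₁ + r₂)/2 = (5124 + 24300)/2 = 14712 km.
Transfer time t = π√(a_t³/μ) = 27090 s.
The target's mean motion on its circular orbit is ω₂ = √(μ/r₂³) = 5.463×10^-5 rad/s.
Angle swept by the target during transfer: ω₂·t = 1.480 rad = 84.80°.
Arrival is 180° from departure on the ellipse, so φ = 180° − 84.80° = 95.20°.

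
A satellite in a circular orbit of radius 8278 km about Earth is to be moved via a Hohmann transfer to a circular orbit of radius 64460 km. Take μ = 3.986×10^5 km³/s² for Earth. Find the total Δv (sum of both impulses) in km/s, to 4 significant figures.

Δv = 3.599 km/s

The Hohmann ellipse has a_t = (r₁ + r₂)/2 = 36369 km.
At r₁ the circular-orbit speed is v₁ = √(μ/r₁) = 6.939 km/s.
On the transfer ellipse at r₁, v² = μ(2/r − 1/a) gives v_p = √[μ(2/r₁ − 1/a_t)] = 9.238 km/s.
First burn Δv₁ = |v_p − v₁| = 2.299 km/s.
At r₂, v₂ = √(μ/r₂) = 2.4867 km/s.
Transfer-orbit speed at r₂: v_a = √[μ(2/r₂ − 1/a_t)] = 1.1864 km/s.
Second burn Δv₂ = |v₂ − v_a| = 1.300 km/s.
Δv = Δv₁ + Δv₂ = 2.299 + 1.300 = 3.599 km/s.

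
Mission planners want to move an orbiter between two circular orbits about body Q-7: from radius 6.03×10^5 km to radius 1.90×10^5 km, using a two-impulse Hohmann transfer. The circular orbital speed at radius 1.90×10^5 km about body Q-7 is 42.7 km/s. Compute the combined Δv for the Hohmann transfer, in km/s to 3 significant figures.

Δv = 17.3 km/s

From the circular-orbit relation v² = μ/r at r = 1.90×10^5 km: μ = v²r = (42.7)² × 1.90×10^5 = 3.46425×10^8 km³/s².
The Hohmann ellipse has a_t = (r₁ + r₂)/2 = 3.965×10^5 km.
At r₁ the circular-orbit speed is v₁ = √(μ/r₁) = 23.9688 km/s.
On the transfer ellipse at r₁, v² = μ(2/r − 1/a) gives v_a = √[μ(2/r₁ − 1/a_t)] = 16.5921 km/s.
First burn Δv₁ = |v_a − v₁| = 7.3767 km/s.
Circular speed at r₂: v₂ = √(μ/r₂) = 42.7000 km/s.
Transfer-orbit speed at r₂: v_p = √[μ(2/r₂ − 1/a_t)] = 52.6581 km/s.
Second burn Δv₂ = |v₂ − v_p| = 9.9581 km/s.
Δv = Δv₁ + Δv₂ = 7.3767 + 9.9581 = 17.33 km/s.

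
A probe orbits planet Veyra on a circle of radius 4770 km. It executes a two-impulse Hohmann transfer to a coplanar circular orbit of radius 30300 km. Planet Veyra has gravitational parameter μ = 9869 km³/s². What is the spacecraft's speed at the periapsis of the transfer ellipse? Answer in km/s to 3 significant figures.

Semi-major axis of the transfer orbit: a_t = (4770 + 30300)/2 = 17535 km.
The periapsis of the transfer ellipse is at r = 4770 km.
From the vis-viva equation, v = √[μ(2/r − 1/a_t)] = 1.891 km/s.

v = 1.89 km/s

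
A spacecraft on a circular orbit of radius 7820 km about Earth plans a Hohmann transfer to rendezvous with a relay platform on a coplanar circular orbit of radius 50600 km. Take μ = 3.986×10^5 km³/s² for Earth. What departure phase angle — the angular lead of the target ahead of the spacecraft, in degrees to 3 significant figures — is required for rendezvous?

The Hohmann ellipse has a_t = (r₁ + r₂)/2 = 29210 km.
The half-period of the transfer ellipse is t = π√(a_t³/μ) = 24840 s.
Target angular speed ω₂ = √(μ/r₂³) = 5.547×10^-5 rad/s.
Angle swept by the target during transfer: ω₂·t = 1.378 rad = 78.95°.
Arrival is 180° from departure on the ellipse, so φ = 180° − 78.95° = 101°.

φ = 101°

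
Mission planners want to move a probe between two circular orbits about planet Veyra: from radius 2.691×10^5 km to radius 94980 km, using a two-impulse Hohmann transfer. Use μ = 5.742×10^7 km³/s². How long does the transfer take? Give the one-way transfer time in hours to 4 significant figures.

t = 8.945 hours

Semi-major axis of the transfer orbit: a_t = (2.691×10^5 + 94980)/2 = 1.8204×10^5 km.
Half the transfer-orbit period gives t = π√(a_t³/μ) = 32201 s.
Converting: 32201 s ÷ 3600 s/hour = 8.945 hours.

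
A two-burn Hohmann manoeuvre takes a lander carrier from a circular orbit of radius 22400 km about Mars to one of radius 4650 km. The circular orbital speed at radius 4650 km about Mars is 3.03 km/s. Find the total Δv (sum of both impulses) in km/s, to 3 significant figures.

From the circular-orbit relation v² = μ/r at r = 4650 km: μ = v²r = (3.03)² × 4650 = 42691.2 km³/s².
Semi-major axis of the transfer orbit: a_t = (22400 + 4650)/2 = 13525 km.
At r₁ the circular-orbit speed is v₁ = √(μ/r₁) = 1.380528 km/s.
On the transfer ellipse at r₁, vis-viva equation gives v_a = √[μ(2/r₁ − 1/a_t)] = 0.8094741 km/s.
First burn Δv₁ = |v_a − v₁| = 0.57105 km/s.
Circular speed at r₂: v₂ = √(μ/r₂) = 3.0300 km/s.
Transfer-orbit speed at r₂: v_p = √[μ(2/r₂ − 1/a_t)] = 3.8994 km/s.
Second burn Δv₂ = |v₂ − v_p| = 0.86940 km/s.
Total Δv = Δv₁ + Δv₂ = 1.440 km/s.

Δv = 1.44 km/s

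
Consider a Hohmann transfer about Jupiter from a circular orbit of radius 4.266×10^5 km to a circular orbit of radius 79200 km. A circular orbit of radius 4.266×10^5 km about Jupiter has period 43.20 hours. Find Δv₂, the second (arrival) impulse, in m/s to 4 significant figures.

Δv₂ = 11950 m/s

From Kepler's third law T² = 4π²r³/μ at r = 4.266×10^5 km, T = 43.20 hours = 43.20 × 3600 s = 1.5552×10^5 s: μ = 4π²r³/T² = 1.26721×10^8 km³/s².
The Hohmann ellipse has a_t = (r₁ + r₂)/2 = 2.529×10^5 km.
On the circular orbit at r = 79200 km, v_c = √(μ/r) = 40.00 km/s.
Transfer-orbit speed at the same r (vis-viva, a = a_t): v_t = √[μ(2/r − 1/a_t)] = 51.95 km/s.
Δv₂ = |v_t − v_c| = |51.95 − 40.00| = 11.95 km/s.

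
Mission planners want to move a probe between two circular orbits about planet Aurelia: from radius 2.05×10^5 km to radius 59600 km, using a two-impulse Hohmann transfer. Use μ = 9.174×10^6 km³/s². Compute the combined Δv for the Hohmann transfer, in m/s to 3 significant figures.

Transfer-ellipse semi-major axis a_t = (r₁ + r₂)/2 = (2.050×10^5 + 59600)/2 = 1.323×10^5 km.
At r₁ the circular-orbit speed is v₁ = √(μ/r₁) = 6.690 km/s.
On the transfer ellipse at r₁, vis-viva gives v_a = √[μ(2/r₁ − 1/a_t)] = 4.490 km/s.
First burn Δv₁ = |v_a − v₁| = 2.200 km/s.
At r₂, v₂ = √(μ/r₂) = 12.407 km/s.
Transfer-orbit speed at r₂: v_p = √[μ(2/r₂ − 1/a_t)] = 15.444 km/s.
Second burn Δv₂ = |v₂ − v_p| = 3.037 km/s.
Total Δv = Δv₁ + Δv₂ = 5.237 km/s.

Δv = 5240 m/s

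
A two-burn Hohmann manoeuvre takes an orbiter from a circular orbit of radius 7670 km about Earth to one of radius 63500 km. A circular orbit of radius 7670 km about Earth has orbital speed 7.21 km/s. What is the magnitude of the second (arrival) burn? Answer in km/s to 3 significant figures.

From the circular-orbit relation v² = μ/r at r = 7670 km: μ = v²r = (7.21)² × 7670 = 3.98718×10^5 km³/s².
Semi-major axis of the transfer orbit: a_t = (7670 + 63500)/2 = 35585 km.
On the circular orbit at r = 63500 km, v_c = √(μ/r) = 2.50580 km/s.
Transfer-orbit speed at the same r (vis-viva, a = a_t): v_t = √[μ(2/r − 1/a_t)] = 1.16335 km/s.
Δv₂ = |v_t − v_c| = |1.16335 − 2.50580| = 1.342 km/s.

Δv₂ = 1.34 km/s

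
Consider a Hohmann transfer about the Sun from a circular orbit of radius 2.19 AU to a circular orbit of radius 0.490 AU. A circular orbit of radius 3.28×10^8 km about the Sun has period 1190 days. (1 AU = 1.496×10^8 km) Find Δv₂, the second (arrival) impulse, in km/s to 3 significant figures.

From Kepler's third law T² = 4π²r³/μ at r = 3.28×10^8 km, T = 1190 days = 1190 × 86400 s = 1.02816×10^8 s: μ = 4π²r³/T² = 1.31783×10^11 km³/s².
In km: r₁ = 2.19 × 1.496×10^8 = 3.27624×10^8 km; r₂ = 0.490 × 1.496×10^8 = 7.3304×10^7 km.
Transfer-ellipse semi-major axis a_t = (r₁ + r₂)/2 = (3.27624×10^8 + 7.3304×10^7)/2 = 2.00464×10^8 km.
On the circular orbit at r = 7.3304×10^7 km, v_c = √(μ/r) = 42.40 km/s.
Vis-viva on the transfer ellipse at r = 7.3304×10^7 km gives v_t = √[μ(2/r − 1/a_t)] = 54.20 km/s.
Δv₂ = |v_t − v_c| = |54.20 − 42.40| = 11.80 km/s.

Δv₂ = 11.8 km/s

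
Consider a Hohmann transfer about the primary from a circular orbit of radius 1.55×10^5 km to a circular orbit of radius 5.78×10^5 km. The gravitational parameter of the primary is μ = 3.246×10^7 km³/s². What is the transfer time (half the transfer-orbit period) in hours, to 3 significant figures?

t = 34.0 hours

Transfer-ellipse semi-major axis a_t = (r₁ + r₂)/2 = (1.550×10^5 + 5.780×10^5)/2 = 3.665×10^5 km.
Half the transfer-orbit period gives t = π√(a_t³/μ) = 1.223×10^5 s.
Converting: 1.223×10^5 s ÷ 3600 s/hour = 34.0 hours.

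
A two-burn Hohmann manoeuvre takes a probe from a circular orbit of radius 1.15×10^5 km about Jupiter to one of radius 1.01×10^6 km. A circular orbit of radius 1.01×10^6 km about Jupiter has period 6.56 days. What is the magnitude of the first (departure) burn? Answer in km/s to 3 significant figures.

Δv₁ = 11.3 km/s

From Kepler's third law T² = 4π²r³/μ at r = 1.01×10^6 km, T = 6.56 days = 6.56 × 86400 s = 5.66784×10^5 s: μ = 4π²r³/T² = 1.26616×10^8 km³/s².
Semi-major axis of the transfer orbit: a_t = (1.150×10^5 + 1.010×10^6)/2 = 5.625×10^5 km.
Circular speed at r = 1.150×10^5 km: v_c = √(μ/r) = 33.18 km/s.
Transfer-orbit speed at the same r (vis-viva, a = a_t): v_t = √[μ(2/r − 1/a_t)] = 44.46 km/s.
Δv₁ = |v_t − v_c| = |44.46 − 33.18| = 11.28 km/s.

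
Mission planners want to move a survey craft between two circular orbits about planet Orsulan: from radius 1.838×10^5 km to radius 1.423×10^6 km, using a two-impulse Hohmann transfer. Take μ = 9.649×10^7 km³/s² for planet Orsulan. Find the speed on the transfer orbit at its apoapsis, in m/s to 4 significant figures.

Transfer-ellipse semi-major axis a_t = (r₁ + r₂)/2 = (1.838×10^5 + 1.423×10^6)/2 = 8.034×10^5 km.
At apoapsis, r = 1.423×10^6 km.
Applying v² = μ(2/r − 1/a_t): v = 3.939 km/s.

v = 3939 m/s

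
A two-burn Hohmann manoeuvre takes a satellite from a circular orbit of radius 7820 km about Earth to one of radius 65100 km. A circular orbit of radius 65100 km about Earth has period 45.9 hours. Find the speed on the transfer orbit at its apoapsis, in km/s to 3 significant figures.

From Kepler's third law T² = 4π²r³/μ at r = 65100 km, T = 45.9 hours = 45.9 × 3600 s = 1.6524×10^5 s: μ = 4π²r³/T² = 3.98908×10^5 km³/s².
The Hohmann ellipse has a_t = (r₁ + r₂)/2 = 36460 km.
The apoapsis of the transfer ellipse is at r = 65100 km.
Applying v² = μ(2/r − 1/a_t): v = 1.146 km/s.

v = 1.15 km/s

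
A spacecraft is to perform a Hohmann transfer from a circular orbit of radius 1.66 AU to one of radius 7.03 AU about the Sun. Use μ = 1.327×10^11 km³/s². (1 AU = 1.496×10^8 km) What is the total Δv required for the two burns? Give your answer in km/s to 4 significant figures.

In km: r₁ = 1.66 × 1.496×10^8 = 2.48336×10^8 km; r₂ = 7.03 × 1.496×10^8 = 1.051688×10^9 km.
The Hohmann ellipse has a_t = (r₁ + r₂)/2 = 6.50012×10^8 km.
At r₁ the circular-orbit speed is v₁ = √(μ/r₁) = 23.116 km/s.
Transfer-orbit speed at r₁ (vis-viva): v_p = √[μ(2/r₁ − 1/a_t)] = 29.403 km/s.
First burn Δv₁ = |v_p − v₁| = 6.287 km/s.
Circular speed at r₂: v₂ = √(μ/r₂) = 11.233 km/s.
Transfer-orbit speed at r₂: v_a = √[μ(2/r₂ − 1/a_t)] = 6.9431 km/s.
Second burn Δv₂ = |v₂ − v_a| = 4.290 km/s.
Total Δv = Δv₁ + Δv₂ = 10.58 km/s.

Δv = 10.58 km/s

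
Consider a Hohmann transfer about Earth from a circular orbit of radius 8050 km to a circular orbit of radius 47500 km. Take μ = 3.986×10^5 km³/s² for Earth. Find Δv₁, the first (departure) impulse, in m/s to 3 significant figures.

Δv₁ = 2170 m/s

The Hohmann ellipse has a_t = (r₁ + r₂)/2 = 27775 km.
On the circular orbit at r = 8050 km, v_c = √(μ/r) = 7.037 km/s.
Transfer-orbit speed at the same r (vis-viva, a = a_t): v_t = √[μ(2/r − 1/a_t)] = 9.202 km/s.
Δv₁ = |v_t − v_c| = |9.202 − 7.037| = 2.165 km/s.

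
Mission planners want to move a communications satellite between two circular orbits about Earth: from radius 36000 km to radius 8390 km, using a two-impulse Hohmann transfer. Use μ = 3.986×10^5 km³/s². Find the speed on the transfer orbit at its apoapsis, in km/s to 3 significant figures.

The Hohmann ellipse has a_t = (r₁ + r₂)/2 = 22195 km.
At apoapsis, r = 36000 km.
From the vis-viva equation, v = √[μ(2/r − 1/a_t)] = 2.046 km/s.

v = 2.05 km/s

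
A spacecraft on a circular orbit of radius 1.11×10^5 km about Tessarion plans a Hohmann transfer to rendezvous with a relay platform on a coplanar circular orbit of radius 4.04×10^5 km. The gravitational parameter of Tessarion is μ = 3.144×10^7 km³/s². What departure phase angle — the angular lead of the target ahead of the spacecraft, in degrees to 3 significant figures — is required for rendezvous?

φ = 88.4°

The Hohmann ellipse has a_t = (r₁ + r₂)/2 = 2.575×10^5 km.
Transfer time t = π√(a_t³/μ) = 73211 s.
Target angular speed ω₂ = √(μ/r₂³) = 2.1836×10^-5 rad/s.
Angle swept by the target during transfer: ω₂·t = 1.5986 rad = 91.59°.
Arrival is 180° from departure on the ellipse, so φ = 180° − 91.59° = 88.4°.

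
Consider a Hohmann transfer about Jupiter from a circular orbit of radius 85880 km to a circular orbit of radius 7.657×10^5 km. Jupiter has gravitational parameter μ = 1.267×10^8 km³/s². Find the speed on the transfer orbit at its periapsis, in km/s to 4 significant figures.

v = 51.51 km/s

Semi-major axis of the transfer orbit: a_t = (85880 + 7.657×10^5)/2 = 4.2579×10^5 km.
The periapsis of the transfer ellipse is at r = 85880 km.
From the vis-viva equation, v = √[μ(2/r − 1/a_t)] = 51.51 km/s.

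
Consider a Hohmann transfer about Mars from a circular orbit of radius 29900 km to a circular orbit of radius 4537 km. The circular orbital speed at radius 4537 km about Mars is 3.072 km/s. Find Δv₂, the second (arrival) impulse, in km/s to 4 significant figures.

From the circular-orbit relation v² = μ/r at r = 4537 km: μ = v²r = (3.072)² × 4537 = 42816.5 km³/s².
The Hohmann ellipse has a_t = (r₁ + r₂)/2 = 17218.5 km.
Circular speed at r = 4537 km: v_c = √(μ/r) = 3.0720 km/s.
Vis-viva on the transfer ellipse at r = 4537 km gives v_t = √[μ(2/r − 1/a_t)] = 4.0482 km/s.
Δv₂ = |v_t − v_c| = |4.0482 − 3.0720| = 0.9762 km/s.

Δv₂ = 0.9762 km/s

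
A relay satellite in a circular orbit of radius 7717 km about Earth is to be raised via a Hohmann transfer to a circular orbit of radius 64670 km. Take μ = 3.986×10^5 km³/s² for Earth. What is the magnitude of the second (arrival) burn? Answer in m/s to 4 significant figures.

Δv₂ = 1336 m/s

Semi-major axis of the transfer orbit: a_t = (7717 + 64670)/2 = 36193.5 km.
On the circular orbit at r = 64670 km, v_c = √(μ/r) = 2.4827 km/s.
Vis-viva on the transfer ellipse at r = 64670 km gives v_t = √[μ(2/r − 1/a_t)] = 1.1464 km/s.
Δv₂ = |v_t − v_c| = |1.1464 − 2.4827| = 1.336 km/s.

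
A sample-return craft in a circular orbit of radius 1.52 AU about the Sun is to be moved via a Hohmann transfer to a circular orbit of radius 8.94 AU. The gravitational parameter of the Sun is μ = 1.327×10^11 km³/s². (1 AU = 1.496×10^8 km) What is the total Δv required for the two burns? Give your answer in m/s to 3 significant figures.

In km: r₁ = 1.52 × 1.496×10^8 = 2.27392×10^8 km; r₂ = 8.94 × 1.496×10^8 = 1.337424×10^9 km.
The Hohmann ellipse has a_t = (r₁ + r₂)/2 = 7.82408×10^8 km.
At r₁ the circular-orbit speed is v₁ = √(μ/r₁) = 24.157 km/s.
On the transfer ellipse at r₁, v² = μ(2/r − 1/a) gives v_p = √[μ(2/r₁ − 1/a_t)] = 31.584 km/s.
First burn Δv₁ = |v_p − v₁| = 7.427 km/s.
At r₂, v₂ = √(μ/r₂) = 9.961 km/s.
Transfer-orbit speed at r₂: v_a = √[μ(2/r₂ − 1/a_t)] = 5.370 km/s.
Second burn Δv₂ = |v₂ − v_a| = 4.591 km/s.
Δv = Δv₁ + Δv₂ = 7.427 + 4.591 = 12.02 km/s.

Δv = 12000 m/s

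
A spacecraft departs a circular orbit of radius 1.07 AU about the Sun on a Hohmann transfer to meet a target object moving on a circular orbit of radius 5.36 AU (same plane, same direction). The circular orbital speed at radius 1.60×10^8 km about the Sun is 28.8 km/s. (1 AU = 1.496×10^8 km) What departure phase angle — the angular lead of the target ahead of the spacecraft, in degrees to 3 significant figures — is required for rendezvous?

φ = 96.4°

From the circular-orbit relation v² = μ/r at r = 1.60×10^8 km: μ = v²r = (28.8)² × 1.60×10^8 = 1.32710×10^11 km³/s².
In km: r₁ = 1.07 × 1.496×10^8 = 1.60072×10^8 km; r₂ = 5.36 × 1.496×10^8 = 8.01856×10^8 km.
Transfer-ellipse semi-major axis a_t = (r₁ + r₂)/2 = (1.60072×10^8 + 8.01856×10^8)/2 = 4.80964×10^8 km.
Transfer time t = π√(a_t³/μ) = 9.0963×10^7 s.
Target angular speed ω₂ = √(μ/r₂³) = 1.6044×10^-8 rad/s.
Angle swept by the target during transfer: ω₂·t = 1.4594 rad = 83.62°.
Arrival is 180° from departure on the ellipse, so φ = 180° − 83.62° = 96.4°.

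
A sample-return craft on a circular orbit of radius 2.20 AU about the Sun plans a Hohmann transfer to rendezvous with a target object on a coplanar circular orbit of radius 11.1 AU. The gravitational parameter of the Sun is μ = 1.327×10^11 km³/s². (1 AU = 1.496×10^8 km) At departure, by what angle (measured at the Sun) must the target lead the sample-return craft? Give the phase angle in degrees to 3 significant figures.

In km: r₁ = 2.20 × 1.496×10^8 = 3.2912×10^8 km; r₂ = 11.1 × 1.496×10^8 = 1.66056×10^9 km.
Transfer-ellipse semi-major axis a_t = (r₁ + r₂)/2 = (3.2912×10^8 + 1.66056×10^9)/2 = 9.9484×10^8 km.
Transfer time t = π√(a_t³/μ) = 2.7061×10^8 s.
The target's mean motion on its circular orbit is ω₂ = √(μ/r₂³) = 5.3834×10^-9 rad/s.
Angle swept by the target during transfer: ω₂·t = 1.4568 rad = 83.47°.
The sample-return craft traverses 180° on the transfer ellipse, so the target must lead by 180° − 83.47° = 96.5°.

φ = 96.5°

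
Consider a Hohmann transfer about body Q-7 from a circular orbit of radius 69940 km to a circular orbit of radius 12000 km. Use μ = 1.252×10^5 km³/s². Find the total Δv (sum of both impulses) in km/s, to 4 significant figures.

The Hohmann ellipse has a_t = (r₁ + r₂)/2 = 40970 km.
At r₁ the circular-orbit speed is v₁ = √(μ/r₁) = 1.338 km/s.
Transfer-orbit speed at r₁ (vis-viva): v_a = √[μ(2/r₁ − 1/a_t)] = 0.7241 km/s.
First burn Δv₁ = |v_a − v₁| = 0.6139 km/s.
At r₂, v₂ = √(μ/r₂) = 3.2301 km/s.
Transfer-orbit speed at r₂: v_p = √[μ(2/r₂ − 1/a_t)] = 4.2203 km/s.
Second burn Δv₂ = |v₂ − v_p| = 0.9902 km/s.
Total Δv = Δv₁ + Δv₂ = 1.604 km/s.

Δv = 1.604 km/s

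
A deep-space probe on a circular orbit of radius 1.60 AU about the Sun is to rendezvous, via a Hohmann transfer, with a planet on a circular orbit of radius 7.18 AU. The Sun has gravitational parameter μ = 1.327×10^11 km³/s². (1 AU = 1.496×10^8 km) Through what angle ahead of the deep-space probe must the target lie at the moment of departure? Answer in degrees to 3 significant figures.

φ = 93.9°

In km: r₁ = 1.60 × 1.496×10^8 = 2.3936×10^8 km; r₂ = 7.18 × 1.496×10^8 = 1.074128×10^9 km.
Semi-major axis of the transfer orbit: a_t = (2.3936×10^8 + 1.074128×10^9)/2 = 6.56744×10^8 km.
Transfer time t = π√(a_t³/μ) = 1.451×10^8 s.
Target angular speed ω₂ = √(μ/r₂³) = 1.035×10^-8 rad/s.
Angle swept by the target during transfer: ω₂·t = 1.502 rad = 86.06°.
The deep-space probe traverses 180° on the transfer ellipse, so the target must lead by 180° − 86.06° = 93.9°.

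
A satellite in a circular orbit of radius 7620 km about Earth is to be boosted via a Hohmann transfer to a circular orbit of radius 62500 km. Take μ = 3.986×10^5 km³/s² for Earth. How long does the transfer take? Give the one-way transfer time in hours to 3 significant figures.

t = 9.07 hours

Transfer-ellipse semi-major axis a_t = (r₁ + r₂)/2 = (7620 + 62500)/2 = 35060 km.
Half the transfer-orbit period gives t = π√(a_t³/μ) = 32666 s.
Converting: 32666 s ÷ 3600 s/hour = 9.07 hours.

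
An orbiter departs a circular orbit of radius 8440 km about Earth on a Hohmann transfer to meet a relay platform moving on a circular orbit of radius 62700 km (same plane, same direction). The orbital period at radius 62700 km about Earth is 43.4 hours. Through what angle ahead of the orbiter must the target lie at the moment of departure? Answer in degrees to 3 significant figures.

φ = 103°

From Kepler's third law T² = 4π²r³/μ at r = 62700 km, T = 43.4 hours = 43.4 × 3600 s = 1.5624×10^5 s: μ = 4π²r³/T² = 3.98637×10^5 km³/s².
Transfer-ellipse semi-major axis a_t = (r₁ + r₂)/2 = (8440 + 62700)/2 = 35570 km.
Transfer time t = π√(a_t³/μ) = 33380 s.
The target's mean motion on its circular orbit is ω₂ = √(μ/r₂³) = 4.0215×10^-5 rad/s.
Angle swept by the target during transfer: ω₂·t = 1.3424 rad = 76.91°.
The orbiter traverses 180° on the transfer ellipse, so the target must lead by 180° − 76.91° = 103°.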